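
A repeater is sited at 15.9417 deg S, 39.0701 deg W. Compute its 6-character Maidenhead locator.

HH04lb

Offset from 180°W / 90°S: lon 140.9299°, lat 74.0583°.
Field: 140.9299/20 → 7 → H, 74.0583/10 → 7 → H; chars HH.
Square: 0.9299/2 → 0, 4.0583/1 → 4; chars 04.
Subsquare: 0.9299/0.0833333 → 11 → l, 0.0583/0.0416667 → 1 → b; chars lb.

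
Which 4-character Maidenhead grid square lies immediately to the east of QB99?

RB09

Longitude square 9; +1 → 10, wraps to 0, carry into field.
Longitude field Q = 16; +1 → 17 = R.
The latitude characters are unchanged.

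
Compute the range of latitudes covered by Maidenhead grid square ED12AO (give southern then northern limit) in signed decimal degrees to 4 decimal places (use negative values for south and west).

-57.4167, -57.3750

Field E=4, D=3: +4·20° lon, +3·10° lat → SW at lon -100°, lat -60°.
Square 1, 2: +1·2° lon, +2·1° lat → SW at lon -98°, lat -58°.
Subsquare a=0, o=14: +0·0.0833333° lon, +14·0.0416667° lat → SW at lon -98°, lat -57.4167°.
Cell spans 0.0833333° lon × 0.0416667° lat.
south -57.4167, north -57.3750.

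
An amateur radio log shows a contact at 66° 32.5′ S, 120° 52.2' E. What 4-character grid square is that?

PC03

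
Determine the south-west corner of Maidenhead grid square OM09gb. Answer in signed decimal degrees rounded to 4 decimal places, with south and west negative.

Field O=14, M=12: +14·20° lon, +12·10° lat → SW at lon 100°, lat 30°.
Square 0, 9: +0·2° lon, +9·1° lat → SW at lon 100°, lat 39°.
Subsquare g=6, b=1: +6·0.0833333° lon, +1·0.0416667° lat → SW at lon 100.5°, lat 39.0417°.
latitude 39.0417, longitude 100.5000.

39.0417, 100.5000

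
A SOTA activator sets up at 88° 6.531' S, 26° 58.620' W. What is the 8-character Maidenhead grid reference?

HA61mv23

Shift to the Maidenhead origin (180°W, 90°S): lon 153.02300, lat 1.89115.
Field: 153.02300/20 → 7 → H, 1.89115/10 → 0 → A; chars HA.
Square: 13.02300/2 → 6, 1.89115/1 → 1; chars 61.
Subsquare: 1.02300/0.0833333 → 12 → m, 0.89115/0.0416667 → 21 → v; chars mv.
Extended square: 0.02300/0.00833333 → 2, 0.01615/0.00416667 → 3; chars 23.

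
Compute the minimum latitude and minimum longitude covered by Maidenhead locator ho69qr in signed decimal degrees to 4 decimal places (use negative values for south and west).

59.7083, -26.6667

Field H=7, O=14: +7·20° lon, +14·10° lat → SW at lon -40°, lat 50°.
Square 6, 9: +6·2° lon, +9·1° lat → SW at lon -28°, lat 59°.
Subsquare q=16, r=17: +16·0.0833333° lon, +17·0.0416667° lat → SW at lon -26.6667°, lat 59.7083°.
latitude 59.7083, longitude -26.6667.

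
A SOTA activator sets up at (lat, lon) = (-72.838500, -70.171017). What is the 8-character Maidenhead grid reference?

Add 180° to longitude and 90° to latitude: 109.82898, 17.16150.
Field: lon ⌊109.82898/20⌋ = 5 → F; lat ⌊17.16150/10⌋ = 1 → B.
Square: lon ⌊9.82898/2⌋ = 4; lat ⌊7.16150/1⌋ = 7.
Subsquare: lon ⌊1.82898/0.0833333⌋ = 21 → v; lat ⌊0.16150/0.0416667⌋ = 3 → d.
Extended square: lon ⌊0.07898/0.00833333⌋ = 9; lat ⌊0.03650/0.00416667⌋ = 8.

FB47vd98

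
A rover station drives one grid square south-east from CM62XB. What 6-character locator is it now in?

CM72aa

Longitude subsquare x = 23; +1 → 24, wraps to 0 = a, carry into square.
Longitude square 6; +1 → 7.
Latitude subsquare b = 1; −1 → 0 = a.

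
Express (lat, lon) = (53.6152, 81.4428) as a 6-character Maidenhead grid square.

NO03ro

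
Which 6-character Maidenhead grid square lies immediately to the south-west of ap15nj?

AP15mi

Longitude subsquare n = 13; −1 → 12 = m.
Latitude subsquare j = 9; −1 → 8 = i.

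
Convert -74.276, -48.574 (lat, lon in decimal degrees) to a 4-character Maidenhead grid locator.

Add 180° to longitude and 90° to latitude: 131.43, 15.72.
Field: lon ⌊131.43/20⌋ = 6 → G; lat ⌊15.72/10⌋ = 1 → B.
Square: lon ⌊11.43/2⌋ = 5; lat ⌊5.72/1⌋ = 5.

GB55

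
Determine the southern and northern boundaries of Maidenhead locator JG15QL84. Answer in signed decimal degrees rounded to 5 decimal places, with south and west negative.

Field J=9, G=6: +9·20° lon, +6·10° lat → SW at lon 0°, lat -30°.
Square 1, 5: +1·2° lon, +5·1° lat → SW at lon 2°, lat -25°.
Subsquare q=16, l=11: +16·0.0833333° lon, +11·0.0416667° lat → SW at lon 3.33333°, lat -24.5417°.
Extended square 8, 4: +8·0.00833333° lon, +4·0.00416667° lat → SW at lon 3.4°, lat -24.525°.
Cell spans 0.00833333° lon × 0.00416667° lat.
south -24.52500, north -24.52083.

-24.52500, -24.52083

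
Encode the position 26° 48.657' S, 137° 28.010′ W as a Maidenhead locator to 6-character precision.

CG13ge

Offset from 180°W / 90°S: lon 42.5332°, lat 63.1891°.
Field: lon ⌊42.5332/20⌋ = 2 → C; lat ⌊63.1891/10⌋ = 6 → G.
Square: lon ⌊2.5332/2⌋ = 1; lat ⌊3.1891/1⌋ = 3.
Subsquare: lon ⌊0.5332/0.0833333⌋ = 6 → g; lat ⌊0.1891/0.0416667⌋ = 4 → e.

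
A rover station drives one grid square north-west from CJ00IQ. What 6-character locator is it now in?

Longitude subsquare i = 8; −1 → 7 = h.
Latitude subsquare q = 16; +1 → 17 = r.

CJ00hr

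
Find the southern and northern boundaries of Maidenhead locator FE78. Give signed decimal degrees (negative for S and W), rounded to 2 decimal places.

-42.00, -41.00

Field F=5, E=4: +5·20° lon, +4·10° lat → SW at lon -80°, lat -50°.
Square 7, 8: +7·2° lon, +8·1° lat → SW at lon -66°, lat -42°.
Cell spans 2° lon × 1° lat.
south -42.00, north -41.00.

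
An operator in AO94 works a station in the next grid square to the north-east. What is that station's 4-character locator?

Longitude square 9; +1 → 10, wraps to 0, carry into field.
Longitude field A = 0; +1 → 1 = B.
Latitude square 4; +1 → 5.

BO05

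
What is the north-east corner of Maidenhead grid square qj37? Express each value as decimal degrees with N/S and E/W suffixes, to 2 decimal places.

Field Q=16, J=9: +16·20° lon, +9·10° lat → SW at lon 140°, lat 0°.
Square 3, 7: +3·2° lon, +7·1° lat → SW at lon 146°, lat 7°.
Cell spans 2° lon × 1° lat. NE corner is SW corner plus one full cell.
latitude 8.00° N, longitude 148.00° E.

8.00° N, 148.00° E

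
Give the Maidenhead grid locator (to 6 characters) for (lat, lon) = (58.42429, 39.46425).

Offset from 180°W / 90°S: lon 219.4642°, lat 148.4243°.
Field: 219.4642/20 → 10 → K, 148.4243/10 → 14 → O; chars KO.
Square: 19.4642/2 → 9, 8.4243/1 → 8; chars 98.
Subsquare: 1.4642/0.0833333 → 17 → r, 0.4243/0.0416667 → 10 → k; chars rk.

KO98rk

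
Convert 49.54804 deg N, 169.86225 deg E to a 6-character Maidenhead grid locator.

RN49wn

Shift to the Maidenhead origin (180°W, 90°S): lon 349.8623, lat 139.5480.
Field: 349.8623/20 → 17 → R, 139.5480/10 → 13 → N; chars RN.
Square: 9.8623/2 → 4, 9.5480/1 → 9; chars 49.
Subsquare: 1.8623/0.0833333 → 22 → w, 0.5480/0.0416667 → 13 → n; chars wn.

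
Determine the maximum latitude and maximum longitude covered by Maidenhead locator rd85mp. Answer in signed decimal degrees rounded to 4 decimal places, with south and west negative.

Field R=17, D=3: +17·20° lon, +3·10° lat → SW at lon 160°, lat -60°.
Square 8, 5: +8·2° lon, +5·1° lat → SW at lon 176°, lat -55°.
Subsquare m=12, p=15: +12·0.0833333° lon, +15·0.0416667° lat → SW at lon 177°, lat -54.375°.
Cell spans 0.0833333° lon × 0.0416667° lat. NE corner is SW corner plus one full cell.
latitude -54.3333, longitude 177.0833.

-54.3333, 177.0833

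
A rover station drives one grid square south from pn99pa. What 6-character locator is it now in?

Latitude subsquare a = 0; −1 → -1, wraps to 23 = x, carry into square.
Latitude square 9; −1 → 8.
The longitude characters are unchanged.

PN98px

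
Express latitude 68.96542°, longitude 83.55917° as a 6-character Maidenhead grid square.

Offset from 180°W / 90°S: lon 263.5592°, lat 158.9654°.
Field: 263.5592/20 → 13 → N, 158.9654/10 → 15 → P; chars NP.
Square: 3.5592/2 → 1, 8.9654/1 → 8; chars 18.
Subsquare: 1.5592/0.0833333 → 18 → s, 0.9654/0.0416667 → 23 → x; chars sx.

NP18sx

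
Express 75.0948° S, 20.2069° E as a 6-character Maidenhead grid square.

Offset from 180°W / 90°S: lon 200.2069°, lat 14.9052°.
Field: 200.2069/20 → 10 → K, 14.9052/10 → 1 → B; chars KB.
Square: 0.2069/2 → 0, 4.9052/1 → 4; chars 04.
Subsquare: 0.2069/0.0833333 → 2 → c, 0.9052/0.0416667 → 21 → v; chars cv.

KB04cv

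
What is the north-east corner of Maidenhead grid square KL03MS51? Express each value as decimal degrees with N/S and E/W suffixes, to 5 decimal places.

Field K=10, L=11: +10·20° lon, +11·10° lat → SW at lon 20°, lat 20°.
Square 0, 3: +0·2° lon, +3·1° lat → SW at lon 20°, lat 23°.
Subsquare m=12, s=18: +12·0.0833333° lon, +18·0.0416667° lat → SW at lon 21°, lat 23.75°.
Extended square 5, 1: +5·0.00833333° lon, +1·0.00416667° lat → SW at lon 21.0417°, lat 23.7542°.
Cell spans 0.00833333° lon × 0.00416667° lat. NE corner is SW corner plus one full cell.
latitude 23.75833° N, longitude 21.05000° E.

23.75833° N, 21.05000° E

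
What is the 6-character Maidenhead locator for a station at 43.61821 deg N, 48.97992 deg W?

Shift to the Maidenhead origin (180°W, 90°S): lon 131.0201, lat 133.6182.
Field (20°×10°, letters A–R): lon ⌊131.0201/20⌋ = 6 → G; lat ⌊133.6182/10⌋ = 13 → N.
Square (2°×1°, digits 0–9): lon ⌊11.0201/2⌋ = 5; lat ⌊3.6182/1⌋ = 3.
Subsquare (5′×2.5′, letters a–x): lon ⌊1.0201/0.0833333⌋ = 12 → m; lat ⌊0.6182/0.0416667⌋ = 14 → o.

GN53mo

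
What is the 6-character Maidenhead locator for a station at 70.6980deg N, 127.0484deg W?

Shift to the Maidenhead origin (180°W, 90°S): lon 52.9516, lat 160.6980.
Field: lon ⌊52.9516/20⌋ = 2 → C; lat ⌊160.6980/10⌋ = 16 → Q.
Square: lon ⌊12.9516/2⌋ = 6; lat ⌊0.6980/1⌋ = 0.
Subsquare: lon ⌊0.9516/0.0833333⌋ = 11 → l; lat ⌊0.6980/0.0416667⌋ = 16 → q.

CQ60lq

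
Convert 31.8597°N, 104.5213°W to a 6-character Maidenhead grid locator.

Add 180° to longitude and 90° to latitude: 75.4787, 121.8597.
Field: 75.4787/20 → 3 → D, 121.8597/10 → 12 → M; chars DM.
Square: 15.4787/2 → 7, 1.8597/1 → 1; chars 71.
Subsquare: 1.4787/0.0833333 → 17 → r, 0.8597/0.0416667 → 20 → u; chars ru.

DM71ru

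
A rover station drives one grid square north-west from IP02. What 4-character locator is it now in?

HP93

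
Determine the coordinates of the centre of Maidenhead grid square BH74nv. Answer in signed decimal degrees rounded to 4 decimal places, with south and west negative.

Field B=1, H=7: +1·20° lon, +7·10° lat → SW at lon -160°, lat -20°.
Square 7, 4: +7·2° lon, +4·1° lat → SW at lon -146°, lat -16°.
Subsquare n=13, v=21: +13·0.0833333° lon, +21·0.0416667° lat → SW at lon -144.917°, lat -15.125°.
Cell spans 0.0833333° lon × 0.0416667° lat. Centre is SW corner plus half of each.
latitude -15.1042, longitude -144.8750.

-15.1042, -144.8750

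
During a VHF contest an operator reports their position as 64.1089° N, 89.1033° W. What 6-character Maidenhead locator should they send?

Offset from 180°W / 90°S: lon 90.8967°, lat 154.1089°.
Field (20°×10°, letters A–R): 90.8967/20 → 4 → E, 154.1089/10 → 15 → P; chars EP.
Square (2°×1°, digits 0–9): 10.8967/2 → 5, 4.1089/1 → 4; chars 54.
Subsquare (5′×2.5′, letters a–x): 0.8967/0.0833333 → 10 → k, 0.1089/0.0416667 → 2 → c; chars kc.

EP54kc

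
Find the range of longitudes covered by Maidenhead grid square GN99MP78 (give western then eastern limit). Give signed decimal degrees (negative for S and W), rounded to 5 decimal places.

-40.94167, -40.93333

Field G=6, N=13: +6·20° lon, +13·10° lat → SW at lon -60°, lat 40°.
Square 9, 9: +9·2° lon, +9·1° lat → SW at lon -42°, lat 49°.
Subsquare m=12, p=15: +12·0.0833333° lon, +15·0.0416667° lat → SW at lon -41°, lat 49.625°.
Extended square 7, 8: +7·0.00833333° lon, +8·0.00416667° lat → SW at lon -40.9417°, lat 49.6583°.
Cell spans 0.00833333° lon × 0.00416667° lat.
west -40.94167, east -40.93333.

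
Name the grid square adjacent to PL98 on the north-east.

QL09

Longitude square 9; +1 → 10, wraps to 0, carry into field.
Longitude field P = 15; +1 → 16 = Q.
Latitude square 8; +1 → 9.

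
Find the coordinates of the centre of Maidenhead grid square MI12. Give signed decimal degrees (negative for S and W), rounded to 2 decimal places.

Field M=12, I=8: +12·20° lon, +8·10° lat → SW at lon 60°, lat -10°.
Square 1, 2: +1·2° lon, +2·1° lat → SW at lon 62°, lat -8°.
Cell spans 2° lon × 1° lat. Centre is SW corner plus half of each.
latitude -7.50, longitude 63.00.

-7.50, 63.00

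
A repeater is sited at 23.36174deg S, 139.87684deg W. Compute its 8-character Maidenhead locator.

CG06bp43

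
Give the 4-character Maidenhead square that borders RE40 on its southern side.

Latitude square 0; −1 → -1, wraps to 9, carry into field.
Latitude field E = 4; −1 → 3 = D.
The longitude characters are unchanged.

RD49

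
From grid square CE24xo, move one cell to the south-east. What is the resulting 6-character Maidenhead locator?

CE34an

Longitude subsquare x = 23; +1 → 24, wraps to 0 = a, carry into square.
Longitude square 2; +1 → 3.
Latitude subsquare o = 14; −1 → 13 = n.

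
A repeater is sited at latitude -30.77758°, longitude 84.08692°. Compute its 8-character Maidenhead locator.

Add 180° to longitude and 90° to latitude: 264.08692, 59.22242.
Field: 264.08692/20 → 13 → N, 59.22242/10 → 5 → F; chars NF.
Square: 4.08692/2 → 2, 9.22242/1 → 9; chars 29.
Subsquare: 0.08692/0.0833333 → 1 → b, 0.22242/0.0416667 → 5 → f; chars bf.
Extended square: 0.00359/0.00833333 → 0, 0.01409/0.00416667 → 3; chars 03.

NF29bf03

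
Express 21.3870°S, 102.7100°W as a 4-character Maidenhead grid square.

DG88

Offset from 180°W / 90°S: lon 77.29°, lat 68.61°.
Field: lon ⌊77.29/20⌋ = 3 → D; lat ⌊68.61/10⌋ = 6 → G.
Square: lon ⌊17.29/2⌋ = 8; lat ⌊8.61/1⌋ = 8.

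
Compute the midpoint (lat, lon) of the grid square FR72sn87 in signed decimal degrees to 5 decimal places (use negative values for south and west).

82.57292, -64.42917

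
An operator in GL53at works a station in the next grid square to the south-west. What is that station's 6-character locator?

Longitude subsquare a = 0; −1 → -1, wraps to 23 = x, carry into square.
Longitude square 5; −1 → 4.
Latitude subsquare t = 19; −1 → 18 = s.

GL43xs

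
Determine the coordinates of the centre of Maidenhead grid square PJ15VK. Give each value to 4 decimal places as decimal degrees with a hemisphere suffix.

5.4375° N, 123.7917° E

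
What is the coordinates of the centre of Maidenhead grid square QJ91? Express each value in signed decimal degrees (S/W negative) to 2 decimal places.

1.50, 159.00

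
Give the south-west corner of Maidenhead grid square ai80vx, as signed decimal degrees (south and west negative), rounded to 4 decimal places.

-9.0417, -162.2500

Field A=0, I=8: +0·20° lon, +8·10° lat → SW at lon -180°, lat -10°.
Square 8, 0: +8·2° lon, +0·1° lat → SW at lon -164°, lat -10°.
Subsquare v=21, x=23: +21·0.0833333° lon, +23·0.0416667° lat → SW at lon -162.25°, lat -9.04167°.
latitude -9.0417, longitude -162.2500.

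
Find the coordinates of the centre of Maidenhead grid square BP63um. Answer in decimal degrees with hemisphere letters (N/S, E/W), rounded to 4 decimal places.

63.5208° N, 146.2917° W

Field B=1, P=15: +1·20° lon, +15·10° lat → SW at lon -160°, lat 60°.
Square 6, 3: +6·2° lon, +3·1° lat → SW at lon -148°, lat 63°.
Subsquare u=20, m=12: +20·0.0833333° lon, +12·0.0416667° lat → SW at lon -146.333°, lat 63.5°.
Cell spans 0.0833333° lon × 0.0416667° lat. Centre is SW corner plus half of each.
latitude 63.5208° N, longitude 146.2917° W.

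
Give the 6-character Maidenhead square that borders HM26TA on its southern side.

Latitude subsquare a = 0; −1 → -1, wraps to 23 = x, carry into square.
Latitude square 6; −1 → 5.
The longitude characters are unchanged.

HM25tx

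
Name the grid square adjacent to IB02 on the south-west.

HB91

Longitude square 0; −1 → -1, wraps to 9, carry into field.
Longitude field I = 8; −1 → 7 = H.
Latitude square 2; −1 → 1.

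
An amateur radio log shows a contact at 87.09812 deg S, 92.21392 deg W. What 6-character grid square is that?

Shift to the Maidenhead origin (180°W, 90°S): lon 87.7861, lat 2.9019.
Field (20°×10°, letters A–R): 87.7861/20 → 4 → E, 2.9019/10 → 0 → A; chars EA.
Square (2°×1°, digits 0–9): 7.7861/2 → 3, 2.9019/1 → 2; chars 32.
Subsquare (5′×2.5′, letters a–x): 1.7861/0.0833333 → 21 → v, 0.9019/0.0416667 → 21 → v; chars vv.

EA32vv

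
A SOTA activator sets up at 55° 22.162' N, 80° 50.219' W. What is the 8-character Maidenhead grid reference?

EO95ni98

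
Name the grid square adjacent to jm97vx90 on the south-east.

Longitude extended square 9; +1 → 10, wraps to 0, carry into subsquare.
Longitude subsquare v = 21; +1 → 22 = w.
Latitude extended square 0; −1 → -1, wraps to 9, carry into subsquare.
Latitude subsquare x = 23; −1 → 22 = w.

JM97ww09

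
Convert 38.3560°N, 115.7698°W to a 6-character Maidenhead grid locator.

DM28ci

Offset from 180°W / 90°S: lon 64.2302°, lat 128.3560°.
Field: 64.2302/20 → 3 → D, 128.3560/10 → 12 → M; chars DM.
Square: 4.2302/2 → 2, 8.3560/1 → 8; chars 28.
Subsquare: 0.2302/0.0833333 → 2 → c, 0.3560/0.0416667 → 8 → i; chars ci.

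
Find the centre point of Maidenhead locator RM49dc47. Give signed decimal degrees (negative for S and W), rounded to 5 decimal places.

39.11458, 168.28750

Field R=17, M=12: +17·20° lon, +12·10° lat → SW at lon 160°, lat 30°.
Square 4, 9: +4·2° lon, +9·1° lat → SW at lon 168°, lat 39°.
Subsquare d=3, c=2: +3·0.0833333° lon, +2·0.0416667° lat → SW at lon 168.25°, lat 39.0833°.
Extended square 4, 7: +4·0.00833333° lon, +7·0.00416667° lat → SW at lon 168.283°, lat 39.1125°.
Cell spans 0.00833333° lon × 0.00416667° lat. Centre is SW corner plus half of each.
latitude 39.11458, longitude 168.28750.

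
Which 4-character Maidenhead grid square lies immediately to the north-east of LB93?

Longitude square 9; +1 → 10, wraps to 0, carry into field.
Longitude field L = 11; +1 → 12 = M.
Latitude square 3; +1 → 4.

MB04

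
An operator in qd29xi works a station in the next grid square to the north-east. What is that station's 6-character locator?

QD39aj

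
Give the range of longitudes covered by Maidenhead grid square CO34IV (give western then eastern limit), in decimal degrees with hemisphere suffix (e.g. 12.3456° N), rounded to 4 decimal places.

Field C=2, O=14: +2·20° lon, +14·10° lat → SW at lon -140°, lat 50°.
Square 3, 4: +3·2° lon, +4·1° lat → SW at lon -134°, lat 54°.
Subsquare i=8, v=21: +8·0.0833333° lon, +21·0.0416667° lat → SW at lon -133.333°, lat 54.875°.
Cell spans 0.0833333° lon × 0.0416667° lat.
west 133.3333° W, east 133.2500° W.

133.3333° W, 133.2500° W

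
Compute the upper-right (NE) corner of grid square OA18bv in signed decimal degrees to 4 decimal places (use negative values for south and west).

-81.0833, 102.1667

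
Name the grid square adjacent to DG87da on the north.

Latitude subsquare a = 0; +1 → 1 = b.
The longitude characters are unchanged.

DG87db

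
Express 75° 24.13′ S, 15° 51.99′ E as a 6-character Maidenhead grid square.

Shift to the Maidenhead origin (180°W, 90°S): lon 195.8665, lat 14.5978.
Field: lon ⌊195.8665/20⌋ = 9 → J; lat ⌊14.5978/10⌋ = 1 → B.
Square: lon ⌊15.8665/2⌋ = 7; lat ⌊4.5978/1⌋ = 4.
Subsquare: lon ⌊1.8665/0.0833333⌋ = 22 → w; lat ⌊0.5978/0.0416667⌋ = 14 → o.

JB74wo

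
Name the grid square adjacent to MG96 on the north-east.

Longitude square 9; +1 → 10, wraps to 0, carry into field.
Longitude field M = 12; +1 → 13 = N.
Latitude square 6; +1 → 7.

NG07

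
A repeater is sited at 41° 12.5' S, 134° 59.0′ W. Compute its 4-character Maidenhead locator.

Shift to the Maidenhead origin (180°W, 90°S): lon 45.02, lat 48.79.
Field (20°×10°, letters A–R): 45.02/20 → 2 → C, 48.79/10 → 4 → E; chars CE.
Square (2°×1°, digits 0–9): 5.02/2 → 2, 8.79/1 → 8; chars 28.

CE28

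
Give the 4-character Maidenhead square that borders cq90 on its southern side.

Latitude square 0; −1 → -1, wraps to 9, carry into field.
Latitude field Q = 16; −1 → 15 = P.
The longitude characters are unchanged.

CP99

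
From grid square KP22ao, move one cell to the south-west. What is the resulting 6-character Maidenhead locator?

Longitude subsquare a = 0; −1 → -1, wraps to 23 = x, carry into square.
Longitude square 2; −1 → 1.
Latitude subsquare o = 14; −1 → 13 = n.

KP12xn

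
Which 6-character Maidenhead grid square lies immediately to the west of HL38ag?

Longitude subsquare a = 0; −1 → -1, wraps to 23 = x, carry into square.
Longitude square 3; −1 → 2.
The latitude characters are unchanged.

HL28xg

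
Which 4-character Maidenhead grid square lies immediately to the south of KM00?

KL09

Latitude square 0; −1 → -1, wraps to 9, carry into field.
Latitude field M = 12; −1 → 11 = L.
The longitude characters are unchanged.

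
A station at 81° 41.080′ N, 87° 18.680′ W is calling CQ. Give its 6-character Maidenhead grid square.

ER61iq

Offset from 180°W / 90°S: lon 92.6887°, lat 171.6847°.
Field (20°×10°, letters A–R): lon ⌊92.6887/20⌋ = 4 → E; lat ⌊171.6847/10⌋ = 17 → R.
Square (2°×1°, digits 0–9): lon ⌊12.6887/2⌋ = 6; lat ⌊1.6847/1⌋ = 1.
Subsquare (5′×2.5′, letters a–x): lon ⌊0.6887/0.0833333⌋ = 8 → i; lat ⌊0.6847/0.0416667⌋ = 16 → q.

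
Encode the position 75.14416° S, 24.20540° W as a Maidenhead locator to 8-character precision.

HB74vu55

Shift to the Maidenhead origin (180°W, 90°S): lon 155.79460, lat 14.85584.
Field: lon ⌊155.79460/20⌋ = 7 → H; lat ⌊14.85584/10⌋ = 1 → B.
Square: lon ⌊15.79460/2⌋ = 7; lat ⌊4.85584/1⌋ = 4.
Subsquare: lon ⌊1.79460/0.0833333⌋ = 21 → v; lat ⌊0.85584/0.0416667⌋ = 20 → u.
Extended square: lon ⌊0.04460/0.00833333⌋ = 5; lat ⌊0.02251/0.00416667⌋ = 5.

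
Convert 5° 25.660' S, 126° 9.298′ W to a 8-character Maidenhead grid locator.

CI64wn17

Add 180° to longitude and 90° to latitude: 53.84503, 84.57233.
Field (20°×10°, letters A–R): 53.84503/20 → 2 → C, 84.57233/10 → 8 → I; chars CI.
Square (2°×1°, digits 0–9): 13.84503/2 → 6, 4.57233/1 → 4; chars 64.
Subsquare (5′×2.5′, letters a–x): 1.84503/0.0833333 → 22 → w, 0.57233/0.0416667 → 13 → n; chars wn.
Extended square (30″×15″, digits 0–9): 0.01170/0.00833333 → 1, 0.03067/0.00416667 → 7; chars 17.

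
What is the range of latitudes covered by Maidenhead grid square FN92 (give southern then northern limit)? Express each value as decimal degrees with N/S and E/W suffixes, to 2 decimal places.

42.00° N, 43.00° N

Field F=5, N=13: +5·20° lon, +13·10° lat → SW at lon -80°, lat 40°.
Square 9, 2: +9·2° lon, +2·1° lat → SW at lon -62°, lat 42°.
Cell spans 2° lon × 1° lat.
south 42.00° N, north 43.00° N.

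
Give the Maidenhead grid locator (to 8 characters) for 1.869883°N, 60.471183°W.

Offset from 180°W / 90°S: lon 119.52882°, lat 91.86988°.
Field (20°×10°, letters A–R): lon ⌊119.52882/20⌋ = 5 → F; lat ⌊91.86988/10⌋ = 9 → J.
Square (2°×1°, digits 0–9): lon ⌊19.52882/2⌋ = 9; lat ⌊1.86988/1⌋ = 1.
Subsquare (5′×2.5′, letters a–x): lon ⌊1.52882/0.0833333⌋ = 18 → s; lat ⌊0.86988/0.0416667⌋ = 20 → u.
Extended square (30″×15″, digits 0–9): lon ⌊0.02882/0.00833333⌋ = 3; lat ⌊0.03655/0.00416667⌋ = 8.

FJ91su38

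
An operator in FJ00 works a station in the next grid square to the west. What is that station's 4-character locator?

EJ90

Longitude square 0; −1 → -1, wraps to 9, carry into field.
Longitude field F = 5; −1 → 4 = E.
The latitude characters are unchanged.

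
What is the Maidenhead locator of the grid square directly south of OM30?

OL39

Latitude square 0; −1 → -1, wraps to 9, carry into field.
Latitude field M = 12; −1 → 11 = L.
The longitude characters are unchanged.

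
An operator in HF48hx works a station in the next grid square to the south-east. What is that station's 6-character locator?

HF48iw

Longitude subsquare h = 7; +1 → 8 = i.
Latitude subsquare x = 23; −1 → 22 = w.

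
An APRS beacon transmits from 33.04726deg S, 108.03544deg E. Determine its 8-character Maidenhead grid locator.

Add 180° to longitude and 90° to latitude: 288.03544, 56.95274.
Field: lon ⌊288.03544/20⌋ = 14 → O; lat ⌊56.95274/10⌋ = 5 → F.
Square: lon ⌊8.03544/2⌋ = 4; lat ⌊6.95274/1⌋ = 6.
Subsquare: lon ⌊0.03544/0.0833333⌋ = 0 → a; lat ⌊0.95274/0.0416667⌋ = 22 → w.
Extended square: lon ⌊0.03544/0.00833333⌋ = 4; lat ⌊0.03607/0.00416667⌋ = 8.

OF46aw48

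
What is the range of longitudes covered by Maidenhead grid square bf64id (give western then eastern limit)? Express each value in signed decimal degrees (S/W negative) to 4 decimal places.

-147.3333, -147.2500

Field B=1, F=5: +1·20° lon, +5·10° lat → SW at lon -160°, lat -40°.
Square 6, 4: +6·2° lon, +4·1° lat → SW at lon -148°, lat -36°.
Subsquare i=8, d=3: +8·0.0833333° lon, +3·0.0416667° lat → SW at lon -147.333°, lat -35.875°.
Cell spans 0.0833333° lon × 0.0416667° lat.
west -147.3333, east -147.2500.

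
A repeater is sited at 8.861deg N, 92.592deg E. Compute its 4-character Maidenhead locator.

Offset from 180°W / 90°S: lon 272.59°, lat 98.86°.
Field (20°×10°, letters A–R): 272.59/20 → 13 → N, 98.86/10 → 9 → J; chars NJ.
Square (2°×1°, digits 0–9): 12.59/2 → 6, 8.86/1 → 8; chars 68.

NJ68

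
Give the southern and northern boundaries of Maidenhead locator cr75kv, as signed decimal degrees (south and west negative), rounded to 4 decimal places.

Field C=2, R=17: +2·20° lon, +17·10° lat → SW at lon -140°, lat 80°.
Square 7, 5: +7·2° lon, +5·1° lat → SW at lon -126°, lat 85°.
Subsquare k=10, v=21: +10·0.0833333° lon, +21·0.0416667° lat → SW at lon -125.167°, lat 85.875°.
Cell spans 0.0833333° lon × 0.0416667° lat.
south 85.8750, north 85.9167.

85.8750, 85.9167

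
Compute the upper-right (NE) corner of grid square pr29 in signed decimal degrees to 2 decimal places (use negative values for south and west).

90.00, 126.00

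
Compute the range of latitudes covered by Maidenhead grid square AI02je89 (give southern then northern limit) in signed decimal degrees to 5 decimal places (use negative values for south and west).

-7.79583, -7.79167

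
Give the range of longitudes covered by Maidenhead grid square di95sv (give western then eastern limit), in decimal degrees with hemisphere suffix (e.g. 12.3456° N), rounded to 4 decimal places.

100.5000° W, 100.4167° W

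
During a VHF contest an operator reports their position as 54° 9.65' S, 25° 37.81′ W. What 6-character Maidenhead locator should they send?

Offset from 180°W / 90°S: lon 154.3698°, lat 35.8392°.
Field: 154.3698/20 → 7 → H, 35.8392/10 → 3 → D; chars HD.
Square: 14.3698/2 → 7, 5.8392/1 → 5; chars 75.
Subsquare: 0.3698/0.0833333 → 4 → e, 0.8392/0.0416667 → 20 → u; chars eu.

HD75eu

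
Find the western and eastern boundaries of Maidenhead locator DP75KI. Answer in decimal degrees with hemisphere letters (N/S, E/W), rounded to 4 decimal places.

105.1667° W, 105.0833° W

Field D=3, P=15: +3·20° lon, +15·10° lat → SW at lon -120°, lat 60°.
Square 7, 5: +7·2° lon, +5·1° lat → SW at lon -106°, lat 65°.
Subsquare k=10, i=8: +10·0.0833333° lon, +8·0.0416667° lat → SW at lon -105.167°, lat 65.3333°.
Cell spans 0.0833333° lon × 0.0416667° lat.
west 105.1667° W, east 105.0833° W.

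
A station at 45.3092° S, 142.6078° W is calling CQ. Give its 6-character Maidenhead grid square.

BE84qq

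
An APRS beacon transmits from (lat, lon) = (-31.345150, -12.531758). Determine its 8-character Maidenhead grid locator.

Add 180° to longitude and 90° to latitude: 167.46824, 58.65485.
Field: 167.46824/20 → 8 → I, 58.65485/10 → 5 → F; chars IF.
Square: 7.46824/2 → 3, 8.65485/1 → 8; chars 38.
Subsquare: 1.46824/0.0833333 → 17 → r, 0.65485/0.0416667 → 15 → p; chars rp.
Extended square: 0.05158/0.00833333 → 6, 0.02985/0.00416667 → 7; chars 67.

IF38rp67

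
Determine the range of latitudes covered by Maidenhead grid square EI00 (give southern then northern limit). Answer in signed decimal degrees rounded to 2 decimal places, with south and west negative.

-10.00, -9.00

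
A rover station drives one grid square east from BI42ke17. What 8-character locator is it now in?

BI42ke27

Longitude extended square 1; +1 → 2.
The latitude characters are unchanged.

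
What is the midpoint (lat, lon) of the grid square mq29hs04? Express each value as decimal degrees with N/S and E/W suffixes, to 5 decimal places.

79.76875° N, 64.58750° E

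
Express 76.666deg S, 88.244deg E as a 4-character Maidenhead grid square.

Offset from 180°W / 90°S: lon 268.24°, lat 13.33°.
Field: 268.24/20 → 13 → N, 13.33/10 → 1 → B; chars NB.
Square: 8.24/2 → 4, 3.33/1 → 3; chars 43.

NB43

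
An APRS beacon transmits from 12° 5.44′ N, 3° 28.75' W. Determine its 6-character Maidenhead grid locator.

IK82gc

Offset from 180°W / 90°S: lon 176.5208°, lat 102.0907°.
Field: 176.5208/20 → 8 → I, 102.0907/10 → 10 → K; chars IK.
Square: 16.5208/2 → 8, 2.0907/1 → 2; chars 82.
Subsquare: 0.5208/0.0833333 → 6 → g, 0.0907/0.0416667 → 2 → c; chars gc.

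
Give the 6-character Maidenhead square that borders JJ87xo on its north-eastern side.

Longitude subsquare x = 23; +1 → 24, wraps to 0 = a, carry into square.
Longitude square 8; +1 → 9.
Latitude subsquare o = 14; +1 → 15 = p.

JJ97ap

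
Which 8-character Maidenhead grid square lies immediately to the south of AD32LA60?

Latitude extended square 0; −1 → -1, wraps to 9, carry into subsquare.
Latitude subsquare a = 0; −1 → -1, wraps to 23 = x, carry into square.
Latitude square 2; −1 → 1.
The longitude characters are unchanged.

AD31lx69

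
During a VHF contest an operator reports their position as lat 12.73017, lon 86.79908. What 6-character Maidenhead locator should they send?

NK32jr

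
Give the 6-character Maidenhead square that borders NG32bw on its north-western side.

NG32ax

Longitude subsquare b = 1; −1 → 0 = a.
Latitude subsquare w = 22; +1 → 23 = x.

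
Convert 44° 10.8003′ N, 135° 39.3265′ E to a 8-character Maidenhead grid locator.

PN74te83

Shift to the Maidenhead origin (180°W, 90°S): lon 315.65544, lat 134.18000.
Field: lon ⌊315.65544/20⌋ = 15 → P; lat ⌊134.18000/10⌋ = 13 → N.
Square: lon ⌊15.65544/2⌋ = 7; lat ⌊4.18000/1⌋ = 4.
Subsquare: lon ⌊1.65544/0.0833333⌋ = 19 → t; lat ⌊0.18000/0.0416667⌋ = 4 → e.
Extended square: lon ⌊0.07211/0.00833333⌋ = 8; lat ⌊0.01334/0.00416667⌋ = 3.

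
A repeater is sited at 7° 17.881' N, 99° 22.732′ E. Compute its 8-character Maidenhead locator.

Add 180° to longitude and 90° to latitude: 279.37887, 97.29802.
Field (20°×10°, letters A–R): 279.37887/20 → 13 → N, 97.29802/10 → 9 → J; chars NJ.
Square (2°×1°, digits 0–9): 19.37887/2 → 9, 7.29802/1 → 7; chars 97.
Subsquare (5′×2.5′, letters a–x): 1.37887/0.0833333 → 16 → q, 0.29802/0.0416667 → 7 → h; chars qh.
Extended square (30″×15″, digits 0–9): 0.04553/0.00833333 → 5, 0.00635/0.00416667 → 1; chars 51.

NJ97qh51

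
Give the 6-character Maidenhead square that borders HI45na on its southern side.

HI44nx

Latitude subsquare a = 0; −1 → -1, wraps to 23 = x, carry into square.
Latitude square 5; −1 → 4.
The longitude characters are unchanged.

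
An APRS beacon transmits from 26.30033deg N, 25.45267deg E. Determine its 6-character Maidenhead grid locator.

KL26rh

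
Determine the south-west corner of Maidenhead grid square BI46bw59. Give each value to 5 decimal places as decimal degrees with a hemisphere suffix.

3.04583° S, 151.87500° W

Field B=1, I=8: +1·20° lon, +8·10° lat → SW at lon -160°, lat -10°.
Square 4, 6: +4·2° lon, +6·1° lat → SW at lon -152°, lat -4°.
Subsquare b=1, w=22: +1·0.0833333° lon, +22·0.0416667° lat → SW at lon -151.917°, lat -3.08333°.
Extended square 5, 9: +5·0.00833333° lon, +9·0.00416667° lat → SW at lon -151.875°, lat -3.04583°.
latitude 3.04583° S, longitude 151.87500° W.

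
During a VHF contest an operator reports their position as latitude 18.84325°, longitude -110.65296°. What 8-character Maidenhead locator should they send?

Add 180° to longitude and 90° to latitude: 69.34704, 108.84325.
Field: lon ⌊69.34704/20⌋ = 3 → D; lat ⌊108.84325/10⌋ = 10 → K.
Square: lon ⌊9.34704/2⌋ = 4; lat ⌊8.84325/1⌋ = 8.
Subsquare: lon ⌊1.34704/0.0833333⌋ = 16 → q; lat ⌊0.84325/0.0416667⌋ = 20 → u.
Extended square: lon ⌊0.01371/0.00833333⌋ = 1; lat ⌊0.00992/0.00416667⌋ = 2.

DK48qu12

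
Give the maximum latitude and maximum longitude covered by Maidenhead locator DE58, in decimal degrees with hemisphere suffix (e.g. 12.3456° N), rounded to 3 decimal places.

41.000° S, 108.000° W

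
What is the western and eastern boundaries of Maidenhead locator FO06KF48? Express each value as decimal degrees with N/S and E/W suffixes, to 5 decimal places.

Field F=5, O=14: +5·20° lon, +14·10° lat → SW at lon -80°, lat 50°.
Square 0, 6: +0·2° lon, +6·1° lat → SW at lon -80°, lat 56°.
Subsquare k=10, f=5: +10·0.0833333° lon, +5·0.0416667° lat → SW at lon -79.1667°, lat 56.2083°.
Extended square 4, 8: +4·0.00833333° lon, +8·0.00416667° lat → SW at lon -79.1333°, lat 56.2417°.
Cell spans 0.00833333° lon × 0.00416667° lat.
west 79.13333° W, east 79.12500° W.

79.13333° W, 79.12500° W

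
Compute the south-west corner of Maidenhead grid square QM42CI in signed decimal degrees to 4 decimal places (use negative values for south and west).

32.3333, 148.1667

Field Q=16, M=12: +16·20° lon, +12·10° lat → SW at lon 140°, lat 30°.
Square 4, 2: +4·2° lon, +2·1° lat → SW at lon 148°, lat 32°.
Subsquare c=2, i=8: +2·0.0833333° lon, +8·0.0416667° lat → SW at lon 148.167°, lat 32.3333°.
latitude 32.3333, longitude 148.1667.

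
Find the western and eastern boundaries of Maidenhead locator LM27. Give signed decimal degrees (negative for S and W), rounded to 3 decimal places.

Field L=11, M=12: +11·20° lon, +12·10° lat → SW at lon 40°, lat 30°.
Square 2, 7: +2·2° lon, +7·1° lat → SW at lon 44°, lat 37°.
Cell spans 2° lon × 1° lat.
west 44.000, east 46.000.

44.000, 46.000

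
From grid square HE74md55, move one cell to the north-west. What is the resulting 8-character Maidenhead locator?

HE74md46

Longitude extended square 5; −1 → 4.
Latitude extended square 5; +1 → 6.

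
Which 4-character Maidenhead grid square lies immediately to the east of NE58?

Longitude square 5; +1 → 6.
The latitude characters are unchanged.

NE68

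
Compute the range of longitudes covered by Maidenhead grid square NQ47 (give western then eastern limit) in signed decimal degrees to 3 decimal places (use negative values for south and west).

88.000, 90.000

Field N=13, Q=16: +13·20° lon, +16·10° lat → SW at lon 80°, lat 70°.
Square 4, 7: +4·2° lon, +7·1° lat → SW at lon 88°, lat 77°.
Cell spans 2° lon × 1° lat.
west 88.000, east 90.000.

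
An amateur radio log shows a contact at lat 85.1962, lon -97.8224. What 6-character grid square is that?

ER15ce

Add 180° to longitude and 90° to latitude: 82.1776, 175.1962.
Field (20°×10°, letters A–R): lon ⌊82.1776/20⌋ = 4 → E; lat ⌊175.1962/10⌋ = 17 → R.
Square (2°×1°, digits 0–9): lon ⌊2.1776/2⌋ = 1; lat ⌊5.1962/1⌋ = 5.
Subsquare (5′×2.5′, letters a–x): lon ⌊0.1776/0.0833333⌋ = 2 → c; lat ⌊0.1962/0.0416667⌋ = 4 → e.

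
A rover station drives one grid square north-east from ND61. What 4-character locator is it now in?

ND72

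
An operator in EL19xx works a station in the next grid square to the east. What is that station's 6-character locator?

Longitude subsquare x = 23; +1 → 24, wraps to 0 = a, carry into square.
Longitude square 1; +1 → 2.
The latitude characters are unchanged.

EL29ax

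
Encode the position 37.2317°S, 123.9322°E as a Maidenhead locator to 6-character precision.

PF12xs

Add 180° to longitude and 90° to latitude: 303.9322, 52.7683.
Field: 303.9322/20 → 15 → P, 52.7683/10 → 5 → F; chars PF.
Square: 3.9322/2 → 1, 2.7683/1 → 2; chars 12.
Subsquare: 1.9322/0.0833333 → 23 → x, 0.7683/0.0416667 → 18 → s; chars xs.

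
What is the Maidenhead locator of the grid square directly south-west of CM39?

CM28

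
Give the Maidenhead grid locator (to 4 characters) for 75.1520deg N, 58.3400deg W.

Shift to the Maidenhead origin (180°W, 90°S): lon 121.66, lat 165.15.
Field: 121.66/20 → 6 → G, 165.15/10 → 16 → Q; chars GQ.
Square: 1.66/2 → 0, 5.15/1 → 5; chars 05.

GQ05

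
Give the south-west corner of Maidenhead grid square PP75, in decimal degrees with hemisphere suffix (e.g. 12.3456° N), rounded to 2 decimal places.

Field P=15, P=15: +15·20° lon, +15·10° lat → SW at lon 120°, lat 60°.
Square 7, 5: +7·2° lon, +5·1° lat → SW at lon 134°, lat 65°.
latitude 65.00° N, longitude 134.00° E.

65.00° N, 134.00° E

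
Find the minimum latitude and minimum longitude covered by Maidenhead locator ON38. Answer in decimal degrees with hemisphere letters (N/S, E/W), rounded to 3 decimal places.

48.000° N, 106.000° E

Field O=14, N=13: +14·20° lon, +13·10° lat → SW at lon 100°, lat 40°.
Square 3, 8: +3·2° lon, +8·1° lat → SW at lon 106°, lat 48°.
latitude 48.000° N, longitude 106.000° E.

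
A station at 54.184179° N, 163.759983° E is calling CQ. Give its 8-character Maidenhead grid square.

Shift to the Maidenhead origin (180°W, 90°S): lon 343.75998, lat 144.18418.
Field: lon ⌊343.75998/20⌋ = 17 → R; lat ⌊144.18418/10⌋ = 14 → O.
Square: lon ⌊3.75998/2⌋ = 1; lat ⌊4.18418/1⌋ = 4.
Subsquare: lon ⌊1.75998/0.0833333⌋ = 21 → v; lat ⌊0.18418/0.0416667⌋ = 4 → e.
Extended square: lon ⌊0.00998/0.00833333⌋ = 1; lat ⌊0.01751/0.00416667⌋ = 4.

RO14ve14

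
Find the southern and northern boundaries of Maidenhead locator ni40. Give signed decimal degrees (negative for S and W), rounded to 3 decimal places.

Field N=13, I=8: +13·20° lon, +8·10° lat → SW at lon 80°, lat -10°.
Square 4, 0: +4·2° lon, +0·1° lat → SW at lon 88°, lat -10°.
Cell spans 2° lon × 1° lat.
south -10.000, north -9.000.

-10.000, -9.000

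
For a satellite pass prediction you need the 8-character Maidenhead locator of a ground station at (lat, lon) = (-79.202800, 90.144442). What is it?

NB50bt71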